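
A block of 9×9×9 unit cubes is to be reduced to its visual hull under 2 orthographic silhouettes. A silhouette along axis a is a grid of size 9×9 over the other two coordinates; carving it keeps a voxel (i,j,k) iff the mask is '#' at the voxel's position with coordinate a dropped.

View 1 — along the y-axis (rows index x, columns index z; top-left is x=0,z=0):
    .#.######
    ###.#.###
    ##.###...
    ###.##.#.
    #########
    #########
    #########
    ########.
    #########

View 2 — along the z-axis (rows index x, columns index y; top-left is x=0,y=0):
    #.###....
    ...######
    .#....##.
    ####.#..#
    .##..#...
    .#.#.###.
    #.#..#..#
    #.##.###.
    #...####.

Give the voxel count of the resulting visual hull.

before carving: 729 voxels (9×9×9)
carve view 1 (along y, XZ-mask fill 69/81): 621 voxels remain
carve view 2 (along z, XY-mask fill 42/81): 322 voxels remain

|visual hull| = 322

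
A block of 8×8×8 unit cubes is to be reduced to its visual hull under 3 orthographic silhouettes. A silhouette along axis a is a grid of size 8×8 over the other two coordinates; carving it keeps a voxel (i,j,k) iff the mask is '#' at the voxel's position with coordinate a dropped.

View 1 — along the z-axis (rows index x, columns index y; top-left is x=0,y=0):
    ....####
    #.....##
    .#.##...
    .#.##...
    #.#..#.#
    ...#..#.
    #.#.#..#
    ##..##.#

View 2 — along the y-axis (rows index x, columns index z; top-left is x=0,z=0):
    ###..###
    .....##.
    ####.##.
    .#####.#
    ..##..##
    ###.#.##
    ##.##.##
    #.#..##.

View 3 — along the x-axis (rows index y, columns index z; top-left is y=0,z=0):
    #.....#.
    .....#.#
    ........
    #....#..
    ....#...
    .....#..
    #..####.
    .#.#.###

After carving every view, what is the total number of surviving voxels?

|visual hull| = 41

initial block: 8^3 = 512
carve view 1 (along z, XY-mask fill 28/64): 224 voxels remain
carve view 2 (along y, XZ-mask fill 40/64): 138 voxels remain
carve view 3 (along x, YZ-mask fill 18/64): 41 voxels remain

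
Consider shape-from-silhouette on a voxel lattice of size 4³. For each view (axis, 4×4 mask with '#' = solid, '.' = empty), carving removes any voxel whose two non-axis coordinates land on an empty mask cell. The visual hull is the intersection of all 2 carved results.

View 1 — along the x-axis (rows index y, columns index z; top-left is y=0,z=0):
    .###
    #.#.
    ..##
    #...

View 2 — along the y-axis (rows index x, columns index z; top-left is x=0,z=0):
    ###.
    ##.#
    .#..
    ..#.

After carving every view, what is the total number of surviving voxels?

start: 4×4×4 = 64 voxels
  1. axis=0 (YZ plane), |mask|=8  ⇒  voxels=32
  2. axis=1 (XZ plane), |mask|=8  ⇒  voxels=15

voxel count = 15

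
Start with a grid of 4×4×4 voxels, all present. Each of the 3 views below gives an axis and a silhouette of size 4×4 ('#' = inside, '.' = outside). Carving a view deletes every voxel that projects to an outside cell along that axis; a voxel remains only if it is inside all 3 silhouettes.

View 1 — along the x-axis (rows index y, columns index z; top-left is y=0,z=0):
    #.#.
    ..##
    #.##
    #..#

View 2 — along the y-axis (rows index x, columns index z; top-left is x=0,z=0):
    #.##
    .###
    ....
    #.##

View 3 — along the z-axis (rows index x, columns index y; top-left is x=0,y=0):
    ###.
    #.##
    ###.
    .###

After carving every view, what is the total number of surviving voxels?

before carving: 64 voxels (4×4×4)
  1. axis=0 (YZ plane), |mask|=9  ⇒  voxels=36
  2. axis=1 (XZ plane), |mask|=9  ⇒  voxels=24
  3. axis=2 (XY plane), |mask|=12  ⇒  voxels=18

voxel count = 18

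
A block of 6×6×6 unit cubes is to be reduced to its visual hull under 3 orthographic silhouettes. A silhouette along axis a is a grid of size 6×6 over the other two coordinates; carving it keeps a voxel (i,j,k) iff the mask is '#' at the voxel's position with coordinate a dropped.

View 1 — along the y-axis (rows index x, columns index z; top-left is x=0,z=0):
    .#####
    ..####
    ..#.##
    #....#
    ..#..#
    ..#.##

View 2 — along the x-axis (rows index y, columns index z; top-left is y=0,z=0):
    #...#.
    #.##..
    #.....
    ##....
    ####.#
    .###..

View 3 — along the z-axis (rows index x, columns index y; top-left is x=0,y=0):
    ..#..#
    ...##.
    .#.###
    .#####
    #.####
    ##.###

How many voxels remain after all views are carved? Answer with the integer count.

remaining voxels: 23

initial block: 6^3 = 216
step 1: project along y, AND mask (19/36) → |grid| = 114
step 2: project along x, AND mask (16/36) → |grid| = 39
step 3: project along z, AND mask (23/36) → |grid| = 23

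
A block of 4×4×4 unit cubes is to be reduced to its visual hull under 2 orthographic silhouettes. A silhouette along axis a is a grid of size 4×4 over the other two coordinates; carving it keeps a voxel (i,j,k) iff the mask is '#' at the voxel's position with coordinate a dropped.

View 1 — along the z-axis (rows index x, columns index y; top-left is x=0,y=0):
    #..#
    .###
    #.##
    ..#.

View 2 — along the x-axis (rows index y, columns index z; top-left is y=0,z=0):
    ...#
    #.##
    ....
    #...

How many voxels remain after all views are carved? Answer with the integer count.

remaining voxels: 8

full grid |V| = 64
V1 z: intersect with XY mask (9 set) -- 36 left
V2 x: intersect with YZ mask (5 set) -- 8 left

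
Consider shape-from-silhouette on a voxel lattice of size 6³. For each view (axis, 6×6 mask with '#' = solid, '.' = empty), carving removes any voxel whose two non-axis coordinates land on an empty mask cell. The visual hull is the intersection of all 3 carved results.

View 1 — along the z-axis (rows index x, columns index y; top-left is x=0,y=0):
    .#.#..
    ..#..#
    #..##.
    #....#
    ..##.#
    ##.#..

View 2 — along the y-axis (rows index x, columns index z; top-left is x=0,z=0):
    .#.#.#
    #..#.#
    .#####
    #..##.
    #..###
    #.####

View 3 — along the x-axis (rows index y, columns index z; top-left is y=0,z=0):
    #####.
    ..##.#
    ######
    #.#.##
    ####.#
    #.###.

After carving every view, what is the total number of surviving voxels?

full grid |V| = 216
  1. axis=2 (XY plane), |mask|=15  ⇒  voxels=90
  2. axis=1 (XZ plane), |mask|=23  ⇒  voxels=60
  3. axis=0 (YZ plane), |mask|=27  ⇒  voxels=46

|visual hull| = 46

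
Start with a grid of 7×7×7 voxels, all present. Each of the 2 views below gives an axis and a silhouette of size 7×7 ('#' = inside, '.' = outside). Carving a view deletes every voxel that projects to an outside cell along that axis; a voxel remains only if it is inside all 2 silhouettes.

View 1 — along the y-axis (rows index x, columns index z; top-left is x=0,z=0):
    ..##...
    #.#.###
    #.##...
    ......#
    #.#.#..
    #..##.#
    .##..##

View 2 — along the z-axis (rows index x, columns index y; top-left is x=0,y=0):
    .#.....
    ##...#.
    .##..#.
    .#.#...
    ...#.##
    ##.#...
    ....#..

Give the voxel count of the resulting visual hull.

53 voxels

start: 7×7×7 = 343 voxels
V1 y: intersect with XZ mask (22 set) -- 154 left
V2 z: intersect with XY mask (16 set) -- 53 left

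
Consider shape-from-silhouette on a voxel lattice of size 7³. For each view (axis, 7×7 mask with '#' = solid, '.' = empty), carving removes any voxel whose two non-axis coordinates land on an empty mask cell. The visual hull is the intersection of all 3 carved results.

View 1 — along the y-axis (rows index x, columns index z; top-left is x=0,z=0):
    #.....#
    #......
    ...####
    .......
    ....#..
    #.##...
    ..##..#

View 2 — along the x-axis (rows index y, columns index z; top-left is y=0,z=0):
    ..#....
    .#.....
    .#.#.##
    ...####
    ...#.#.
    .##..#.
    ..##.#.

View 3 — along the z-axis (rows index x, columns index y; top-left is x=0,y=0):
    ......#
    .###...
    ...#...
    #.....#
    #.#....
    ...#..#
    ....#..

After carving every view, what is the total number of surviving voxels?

|visual hull| = 8

start: 7×7×7 = 343 voxels
  1. axis=1 (XZ plane), |mask|=14  ⇒  voxels=98
  2. axis=0 (YZ plane), |mask|=18  ⇒  voxels=31
  3. axis=2 (XY plane), |mask|=12  ⇒  voxels=8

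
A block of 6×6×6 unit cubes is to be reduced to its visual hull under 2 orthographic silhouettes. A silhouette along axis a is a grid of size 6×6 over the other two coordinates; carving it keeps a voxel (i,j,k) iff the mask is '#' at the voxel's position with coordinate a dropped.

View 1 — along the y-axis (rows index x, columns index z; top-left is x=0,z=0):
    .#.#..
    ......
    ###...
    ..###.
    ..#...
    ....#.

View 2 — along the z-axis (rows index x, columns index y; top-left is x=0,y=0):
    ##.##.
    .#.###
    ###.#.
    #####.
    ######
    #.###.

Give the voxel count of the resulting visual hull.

45 voxels

start: 6×6×6 = 216 voxels
[1] y-view keeps 10 columns → grid now 60
[2] z-view keeps 27 columns → grid now 45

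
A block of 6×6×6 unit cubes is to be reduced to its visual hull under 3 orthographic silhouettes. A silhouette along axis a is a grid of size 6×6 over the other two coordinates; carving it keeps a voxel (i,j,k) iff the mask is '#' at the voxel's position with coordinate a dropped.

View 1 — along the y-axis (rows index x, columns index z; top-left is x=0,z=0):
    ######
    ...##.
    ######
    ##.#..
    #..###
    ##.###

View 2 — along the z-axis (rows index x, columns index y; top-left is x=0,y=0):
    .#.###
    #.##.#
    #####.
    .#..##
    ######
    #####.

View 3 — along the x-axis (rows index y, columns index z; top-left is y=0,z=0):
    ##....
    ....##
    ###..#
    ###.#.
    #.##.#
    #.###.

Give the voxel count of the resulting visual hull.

remaining voxels: 63

initial block: 6^3 = 216
V1 y: intersect with XZ mask (26 set) -- 156 left
V2 z: intersect with XY mask (27 set) -- 120 left
V3 x: intersect with YZ mask (20 set) -- 63 left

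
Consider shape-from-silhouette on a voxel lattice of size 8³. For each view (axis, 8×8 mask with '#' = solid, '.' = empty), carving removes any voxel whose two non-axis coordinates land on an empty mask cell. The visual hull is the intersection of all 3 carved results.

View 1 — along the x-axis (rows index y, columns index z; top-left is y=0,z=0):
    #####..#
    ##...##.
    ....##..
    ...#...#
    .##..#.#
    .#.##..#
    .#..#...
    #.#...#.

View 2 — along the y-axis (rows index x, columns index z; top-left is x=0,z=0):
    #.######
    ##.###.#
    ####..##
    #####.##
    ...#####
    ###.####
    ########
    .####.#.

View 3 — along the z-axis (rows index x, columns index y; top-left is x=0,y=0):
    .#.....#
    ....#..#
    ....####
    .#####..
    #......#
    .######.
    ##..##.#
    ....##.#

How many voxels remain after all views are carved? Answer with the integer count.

before carving: 512 voxels (8×8×8)
V1 x: intersect with YZ mask (27 set) -- 216 left
V2 y: intersect with XZ mask (51 set) -- 172 left
V3 z: intersect with XY mask (29 set) -- 81 left

voxel count = 81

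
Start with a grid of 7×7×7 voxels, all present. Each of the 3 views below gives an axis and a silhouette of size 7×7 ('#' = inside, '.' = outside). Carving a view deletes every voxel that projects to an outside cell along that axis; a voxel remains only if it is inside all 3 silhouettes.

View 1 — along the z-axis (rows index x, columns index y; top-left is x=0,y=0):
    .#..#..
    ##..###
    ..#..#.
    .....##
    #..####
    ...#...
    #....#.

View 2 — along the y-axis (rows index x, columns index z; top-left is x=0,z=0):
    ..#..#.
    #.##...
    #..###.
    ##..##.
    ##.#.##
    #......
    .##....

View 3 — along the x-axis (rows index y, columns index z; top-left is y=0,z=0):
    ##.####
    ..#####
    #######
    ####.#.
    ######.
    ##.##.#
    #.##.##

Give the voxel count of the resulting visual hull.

start: 7×7×7 = 343 voxels
V1 z: intersect with XY mask (19 set) -- 133 left
V2 y: intersect with XZ mask (21 set) -- 65 left
V3 x: intersect with YZ mask (39 set) -- 52 left

remaining voxels: 52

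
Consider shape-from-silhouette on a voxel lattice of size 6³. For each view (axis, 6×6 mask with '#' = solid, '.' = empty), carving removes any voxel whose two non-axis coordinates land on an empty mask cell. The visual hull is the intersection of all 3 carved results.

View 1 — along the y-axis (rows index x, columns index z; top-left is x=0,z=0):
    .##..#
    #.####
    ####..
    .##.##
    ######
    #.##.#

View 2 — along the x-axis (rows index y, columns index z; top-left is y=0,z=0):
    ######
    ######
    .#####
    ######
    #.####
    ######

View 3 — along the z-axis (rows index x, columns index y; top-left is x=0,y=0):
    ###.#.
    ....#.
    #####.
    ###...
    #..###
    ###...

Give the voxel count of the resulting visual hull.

remaining voxels: 80

start: 6×6×6 = 216 voxels
[1] y-view keeps 26 columns → grid now 156
[2] x-view keeps 34 columns → grid now 148
[3] z-view keeps 20 columns → grid now 80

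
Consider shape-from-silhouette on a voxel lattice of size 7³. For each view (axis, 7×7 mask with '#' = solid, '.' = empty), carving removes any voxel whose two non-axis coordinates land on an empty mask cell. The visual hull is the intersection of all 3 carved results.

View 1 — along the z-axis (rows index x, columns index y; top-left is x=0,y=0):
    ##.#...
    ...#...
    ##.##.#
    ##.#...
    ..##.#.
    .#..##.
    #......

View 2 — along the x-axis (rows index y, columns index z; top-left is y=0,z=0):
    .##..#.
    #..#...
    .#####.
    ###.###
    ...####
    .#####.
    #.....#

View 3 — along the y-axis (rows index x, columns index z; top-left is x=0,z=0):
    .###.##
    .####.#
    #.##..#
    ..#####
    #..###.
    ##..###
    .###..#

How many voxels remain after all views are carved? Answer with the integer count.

before carving: 343 voxels (7×7×7)
[1] z-view keeps 19 columns → grid now 133
[2] x-view keeps 27 columns → grid now 75
[3] y-view keeps 32 columns → grid now 47

remaining voxels: 47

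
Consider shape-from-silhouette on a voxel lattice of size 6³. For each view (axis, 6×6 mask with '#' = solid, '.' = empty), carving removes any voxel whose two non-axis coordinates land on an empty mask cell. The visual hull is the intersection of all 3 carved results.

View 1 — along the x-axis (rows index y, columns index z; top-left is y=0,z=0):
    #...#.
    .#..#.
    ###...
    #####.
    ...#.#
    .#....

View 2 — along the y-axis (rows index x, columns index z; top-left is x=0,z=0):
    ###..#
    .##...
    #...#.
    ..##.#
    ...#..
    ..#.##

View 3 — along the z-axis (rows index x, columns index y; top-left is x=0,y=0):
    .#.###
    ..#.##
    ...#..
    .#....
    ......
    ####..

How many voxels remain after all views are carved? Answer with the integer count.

voxel count = 16

start: 6×6×6 = 216 voxels
[1] x-view keeps 15 columns → grid now 90
[2] y-view keeps 15 columns → grid now 35
[3] z-view keeps 13 columns → grid now 16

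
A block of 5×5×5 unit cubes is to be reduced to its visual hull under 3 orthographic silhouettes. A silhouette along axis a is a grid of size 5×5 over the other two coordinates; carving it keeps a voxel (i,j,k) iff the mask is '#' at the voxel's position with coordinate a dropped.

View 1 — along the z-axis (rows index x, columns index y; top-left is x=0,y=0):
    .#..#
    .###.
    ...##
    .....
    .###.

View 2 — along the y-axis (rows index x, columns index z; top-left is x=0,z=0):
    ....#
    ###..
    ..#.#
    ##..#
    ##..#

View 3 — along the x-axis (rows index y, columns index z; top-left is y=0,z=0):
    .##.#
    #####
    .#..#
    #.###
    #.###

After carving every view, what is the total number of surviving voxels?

full grid |V| = 125
V1 z: intersect with XY mask (10 set) -- 50 left
V2 y: intersect with XZ mask (12 set) -- 24 left
V3 x: intersect with YZ mask (18 set) -- 19 left

19 voxels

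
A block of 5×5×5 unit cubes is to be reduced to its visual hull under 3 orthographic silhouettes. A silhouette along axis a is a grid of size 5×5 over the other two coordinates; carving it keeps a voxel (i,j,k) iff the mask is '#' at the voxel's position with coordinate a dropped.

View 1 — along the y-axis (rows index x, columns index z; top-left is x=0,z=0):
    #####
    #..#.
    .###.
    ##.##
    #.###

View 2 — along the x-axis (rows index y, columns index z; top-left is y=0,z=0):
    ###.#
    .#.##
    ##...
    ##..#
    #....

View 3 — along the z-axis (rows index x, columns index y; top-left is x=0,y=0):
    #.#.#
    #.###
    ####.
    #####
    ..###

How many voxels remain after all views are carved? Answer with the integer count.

start: 5×5×5 = 125 voxels
V1 y: intersect with XZ mask (18 set) -- 90 left
V2 x: intersect with YZ mask (13 set) -- 45 left
V3 z: intersect with XY mask (19 set) -- 33 left

voxel count = 33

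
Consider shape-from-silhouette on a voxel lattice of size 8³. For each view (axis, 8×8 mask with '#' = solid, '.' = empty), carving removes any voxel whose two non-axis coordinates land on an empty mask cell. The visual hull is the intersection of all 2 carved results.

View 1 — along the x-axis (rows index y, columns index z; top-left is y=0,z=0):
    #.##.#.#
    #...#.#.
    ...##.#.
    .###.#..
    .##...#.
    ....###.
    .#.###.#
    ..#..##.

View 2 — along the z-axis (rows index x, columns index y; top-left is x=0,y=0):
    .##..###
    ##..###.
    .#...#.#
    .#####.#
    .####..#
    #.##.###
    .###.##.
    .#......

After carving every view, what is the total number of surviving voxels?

remaining voxels: 124

start: 8×8×8 = 512 voxels
  1. axis=0 (YZ plane), |mask|=29  ⇒  voxels=232
  2. axis=2 (XY plane), |mask|=36  ⇒  voxels=124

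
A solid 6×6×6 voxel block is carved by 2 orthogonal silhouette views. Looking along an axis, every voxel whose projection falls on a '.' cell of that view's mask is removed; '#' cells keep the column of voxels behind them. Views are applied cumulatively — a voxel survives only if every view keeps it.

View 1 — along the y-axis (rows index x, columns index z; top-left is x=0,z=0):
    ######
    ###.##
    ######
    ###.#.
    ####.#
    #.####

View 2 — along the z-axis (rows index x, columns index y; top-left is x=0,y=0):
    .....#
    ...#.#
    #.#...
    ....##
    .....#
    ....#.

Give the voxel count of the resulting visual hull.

initial block: 6^3 = 216
  1. axis=1 (XZ plane), |mask|=31  ⇒  voxels=186
  2. axis=2 (XY plane), |mask|=9  ⇒  voxels=46

|visual hull| = 46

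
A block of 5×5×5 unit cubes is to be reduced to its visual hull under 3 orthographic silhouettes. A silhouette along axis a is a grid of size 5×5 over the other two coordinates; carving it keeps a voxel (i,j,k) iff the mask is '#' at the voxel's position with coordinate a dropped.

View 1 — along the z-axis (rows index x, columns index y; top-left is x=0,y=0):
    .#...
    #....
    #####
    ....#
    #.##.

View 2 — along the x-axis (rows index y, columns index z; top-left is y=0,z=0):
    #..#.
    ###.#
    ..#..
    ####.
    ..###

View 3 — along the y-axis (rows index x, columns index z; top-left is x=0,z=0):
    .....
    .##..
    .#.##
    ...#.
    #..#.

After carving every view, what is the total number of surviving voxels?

|visual hull| = 12

start: 5×5×5 = 125 voxels
V1 z: intersect with XY mask (11 set) -- 55 left
V2 x: intersect with YZ mask (14 set) -- 30 left
V3 y: intersect with XZ mask (8 set) -- 12 left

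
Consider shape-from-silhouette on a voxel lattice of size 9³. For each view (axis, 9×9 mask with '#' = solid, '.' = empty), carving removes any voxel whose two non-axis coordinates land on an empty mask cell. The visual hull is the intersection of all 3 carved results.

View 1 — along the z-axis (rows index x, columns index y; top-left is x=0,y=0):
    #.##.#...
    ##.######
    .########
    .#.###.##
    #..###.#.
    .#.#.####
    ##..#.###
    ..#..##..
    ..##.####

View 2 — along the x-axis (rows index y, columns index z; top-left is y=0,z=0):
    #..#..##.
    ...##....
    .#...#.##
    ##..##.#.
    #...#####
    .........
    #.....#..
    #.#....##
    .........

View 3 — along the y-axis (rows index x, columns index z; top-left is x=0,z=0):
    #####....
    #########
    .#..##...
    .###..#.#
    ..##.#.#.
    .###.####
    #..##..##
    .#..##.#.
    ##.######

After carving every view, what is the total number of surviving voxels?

remaining voxels: 89

full grid |V| = 729
  1. axis=2 (XY plane), |mask|=52  ⇒  voxels=468
  2. axis=0 (YZ plane), |mask|=27  ⇒  voxels=147
  3. axis=1 (XZ plane), |mask|=50  ⇒  voxels=89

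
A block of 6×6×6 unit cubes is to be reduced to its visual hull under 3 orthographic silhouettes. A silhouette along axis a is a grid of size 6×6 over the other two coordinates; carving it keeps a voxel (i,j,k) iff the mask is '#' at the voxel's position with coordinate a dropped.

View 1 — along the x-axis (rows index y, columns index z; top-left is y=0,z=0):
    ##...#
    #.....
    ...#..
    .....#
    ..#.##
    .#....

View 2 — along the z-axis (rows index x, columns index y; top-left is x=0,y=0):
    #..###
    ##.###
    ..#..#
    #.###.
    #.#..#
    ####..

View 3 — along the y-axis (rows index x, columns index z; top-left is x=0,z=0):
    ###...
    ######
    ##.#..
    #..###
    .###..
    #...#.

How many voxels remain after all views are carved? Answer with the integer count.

start: 6×6×6 = 216 voxels
carve view 1 (along x, YZ-mask fill 10/36): 60 voxels remain
carve view 2 (along z, XY-mask fill 22/36): 38 voxels remain
carve view 3 (along y, XZ-mask fill 21/36): 26 voxels remain

voxel count = 26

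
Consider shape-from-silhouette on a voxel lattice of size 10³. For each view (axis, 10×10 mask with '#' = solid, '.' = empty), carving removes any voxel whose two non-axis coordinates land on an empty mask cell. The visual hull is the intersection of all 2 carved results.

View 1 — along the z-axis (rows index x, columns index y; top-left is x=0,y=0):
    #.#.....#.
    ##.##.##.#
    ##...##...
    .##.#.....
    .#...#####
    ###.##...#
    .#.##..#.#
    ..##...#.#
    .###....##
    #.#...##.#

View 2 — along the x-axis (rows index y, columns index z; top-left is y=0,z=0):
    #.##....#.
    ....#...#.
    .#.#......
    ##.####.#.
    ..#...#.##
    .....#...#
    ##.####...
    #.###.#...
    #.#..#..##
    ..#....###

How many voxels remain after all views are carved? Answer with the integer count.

initial block: 10^3 = 1000
V1 z: intersect with XY mask (48 set) -- 480 left
V2 x: intersect with YZ mask (41 set) -- 188 left

voxel count = 188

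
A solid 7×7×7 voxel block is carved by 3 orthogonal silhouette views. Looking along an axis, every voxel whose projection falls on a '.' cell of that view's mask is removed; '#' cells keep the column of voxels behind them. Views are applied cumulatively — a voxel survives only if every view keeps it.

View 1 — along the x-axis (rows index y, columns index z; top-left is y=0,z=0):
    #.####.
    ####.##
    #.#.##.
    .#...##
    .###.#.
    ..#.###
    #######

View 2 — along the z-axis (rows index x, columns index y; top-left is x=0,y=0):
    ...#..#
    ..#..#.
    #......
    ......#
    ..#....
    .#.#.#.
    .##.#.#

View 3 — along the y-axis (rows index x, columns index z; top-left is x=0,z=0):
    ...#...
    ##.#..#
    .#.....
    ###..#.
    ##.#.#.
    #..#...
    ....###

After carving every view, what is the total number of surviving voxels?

full grid |V| = 343
[1] x-view keeps 33 columns → grid now 231
[2] z-view keeps 14 columns → grid now 68
[3] y-view keeps 19 columns → grid now 19

19 voxels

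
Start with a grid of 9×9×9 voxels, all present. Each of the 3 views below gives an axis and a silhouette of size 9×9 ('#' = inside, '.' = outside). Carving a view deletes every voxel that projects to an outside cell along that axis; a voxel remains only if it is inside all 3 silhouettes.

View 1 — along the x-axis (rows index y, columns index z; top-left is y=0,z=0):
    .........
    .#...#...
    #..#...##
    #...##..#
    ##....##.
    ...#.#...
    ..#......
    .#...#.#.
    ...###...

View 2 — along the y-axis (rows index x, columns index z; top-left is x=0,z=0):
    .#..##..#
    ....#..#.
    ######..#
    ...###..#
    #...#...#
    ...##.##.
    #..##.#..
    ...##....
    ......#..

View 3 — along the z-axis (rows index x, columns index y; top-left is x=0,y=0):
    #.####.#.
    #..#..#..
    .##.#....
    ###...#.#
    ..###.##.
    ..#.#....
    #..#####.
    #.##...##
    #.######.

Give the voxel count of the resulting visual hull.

|visual hull| = 42

initial block: 9^3 = 729
[1] x-view keeps 23 columns → grid now 207
[2] y-view keeps 31 columns → grid now 79
[3] z-view keeps 42 columns → grid now 42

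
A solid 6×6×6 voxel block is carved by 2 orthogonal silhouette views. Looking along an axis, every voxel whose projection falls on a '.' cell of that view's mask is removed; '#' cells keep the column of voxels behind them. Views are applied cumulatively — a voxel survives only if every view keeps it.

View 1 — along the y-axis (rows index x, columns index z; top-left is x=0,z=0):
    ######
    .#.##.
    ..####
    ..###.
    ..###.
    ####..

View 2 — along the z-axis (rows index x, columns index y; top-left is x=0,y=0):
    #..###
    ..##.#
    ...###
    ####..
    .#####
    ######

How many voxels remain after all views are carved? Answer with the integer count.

full grid |V| = 216
V1 y: intersect with XZ mask (23 set) -- 138 left
V2 z: intersect with XY mask (25 set) -- 96 left

voxel count = 96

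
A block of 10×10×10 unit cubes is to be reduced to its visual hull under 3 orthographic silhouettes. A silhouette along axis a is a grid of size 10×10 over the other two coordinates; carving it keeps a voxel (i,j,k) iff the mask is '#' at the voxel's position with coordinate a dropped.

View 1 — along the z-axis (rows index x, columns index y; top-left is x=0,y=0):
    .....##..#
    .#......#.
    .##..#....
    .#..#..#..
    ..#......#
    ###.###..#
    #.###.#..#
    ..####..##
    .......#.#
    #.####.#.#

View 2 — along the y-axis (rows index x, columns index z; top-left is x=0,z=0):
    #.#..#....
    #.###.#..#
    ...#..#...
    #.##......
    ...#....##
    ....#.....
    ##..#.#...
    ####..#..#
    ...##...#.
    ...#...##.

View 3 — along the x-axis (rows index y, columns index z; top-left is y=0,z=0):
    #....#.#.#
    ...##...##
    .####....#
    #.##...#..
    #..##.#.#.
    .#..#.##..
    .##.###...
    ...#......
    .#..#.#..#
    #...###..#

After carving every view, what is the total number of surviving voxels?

67 voxels

initial block: 10^3 = 1000
[1] z-view keeps 41 columns → grid now 410
[2] y-view keeps 34 columns → grid now 136
[3] x-view keeps 41 columns → grid now 67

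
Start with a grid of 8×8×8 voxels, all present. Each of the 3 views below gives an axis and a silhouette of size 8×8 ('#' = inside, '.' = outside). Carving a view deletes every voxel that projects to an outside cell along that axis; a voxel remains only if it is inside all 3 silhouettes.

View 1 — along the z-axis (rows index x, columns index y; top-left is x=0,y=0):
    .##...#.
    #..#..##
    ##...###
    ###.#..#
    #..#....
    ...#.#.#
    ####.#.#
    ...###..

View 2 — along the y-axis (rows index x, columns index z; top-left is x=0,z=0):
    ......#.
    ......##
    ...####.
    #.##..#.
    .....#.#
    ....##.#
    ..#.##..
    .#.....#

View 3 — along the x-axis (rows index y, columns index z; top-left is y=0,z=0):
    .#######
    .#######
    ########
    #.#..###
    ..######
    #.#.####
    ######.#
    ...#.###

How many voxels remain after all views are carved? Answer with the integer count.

full grid |V| = 512
step 1: project along z, AND mask (31/64) → |grid| = 248
step 2: project along y, AND mask (21/64) → |grid| = 88
step 3: project along x, AND mask (50/64) → |grid| = 70

voxel count = 70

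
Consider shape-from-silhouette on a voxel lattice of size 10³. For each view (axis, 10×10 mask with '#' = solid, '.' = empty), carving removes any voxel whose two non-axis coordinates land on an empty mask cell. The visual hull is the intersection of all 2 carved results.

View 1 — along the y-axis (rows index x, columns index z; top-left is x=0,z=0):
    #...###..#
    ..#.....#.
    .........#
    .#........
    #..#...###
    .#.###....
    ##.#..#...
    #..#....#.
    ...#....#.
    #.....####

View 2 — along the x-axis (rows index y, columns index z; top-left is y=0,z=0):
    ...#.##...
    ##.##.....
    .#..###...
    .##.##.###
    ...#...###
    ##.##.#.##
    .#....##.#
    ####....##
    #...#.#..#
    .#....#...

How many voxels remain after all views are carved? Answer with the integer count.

initial block: 10^3 = 1000
V1 y: intersect with XZ mask (32 set) -- 320 left
V2 x: intersect with YZ mask (45 set) -- 152 left

|visual hull| = 152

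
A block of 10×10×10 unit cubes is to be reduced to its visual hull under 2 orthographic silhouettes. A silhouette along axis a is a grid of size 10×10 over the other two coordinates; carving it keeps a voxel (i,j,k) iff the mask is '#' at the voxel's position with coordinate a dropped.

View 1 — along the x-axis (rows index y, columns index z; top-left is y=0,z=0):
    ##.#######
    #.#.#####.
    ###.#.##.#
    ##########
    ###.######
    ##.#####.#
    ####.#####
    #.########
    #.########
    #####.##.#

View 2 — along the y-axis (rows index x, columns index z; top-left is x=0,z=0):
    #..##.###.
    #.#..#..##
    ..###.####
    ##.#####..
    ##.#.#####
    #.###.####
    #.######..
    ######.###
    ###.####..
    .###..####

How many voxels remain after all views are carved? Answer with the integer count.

before carving: 1000 voxels (10×10×10)
after view 1 [x-axis, 85 of 100 cells solid] → remaining = 850
after view 2 [y-axis, 71 of 100 cells solid] → remaining = 611

voxel count = 611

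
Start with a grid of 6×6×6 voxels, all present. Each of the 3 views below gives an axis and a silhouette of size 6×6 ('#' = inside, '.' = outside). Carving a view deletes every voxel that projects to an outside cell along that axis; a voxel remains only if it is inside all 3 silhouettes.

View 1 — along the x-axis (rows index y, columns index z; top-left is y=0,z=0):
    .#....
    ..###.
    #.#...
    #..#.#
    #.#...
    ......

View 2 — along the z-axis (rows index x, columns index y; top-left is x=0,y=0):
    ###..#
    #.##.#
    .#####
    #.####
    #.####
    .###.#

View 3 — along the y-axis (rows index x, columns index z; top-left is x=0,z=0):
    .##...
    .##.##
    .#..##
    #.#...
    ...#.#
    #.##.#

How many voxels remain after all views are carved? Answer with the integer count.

voxel count = 22

full grid |V| = 216
[1] x-view keeps 11 columns → grid now 66
[2] z-view keeps 27 columns → grid now 46
[3] y-view keeps 17 columns → grid now 22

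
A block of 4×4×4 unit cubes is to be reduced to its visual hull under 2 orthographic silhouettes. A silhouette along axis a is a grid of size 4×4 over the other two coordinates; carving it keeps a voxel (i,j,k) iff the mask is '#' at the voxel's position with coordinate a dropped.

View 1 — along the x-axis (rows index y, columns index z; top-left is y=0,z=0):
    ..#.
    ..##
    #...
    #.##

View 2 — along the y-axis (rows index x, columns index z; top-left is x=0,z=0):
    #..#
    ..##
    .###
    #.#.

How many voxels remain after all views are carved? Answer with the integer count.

|visual hull| = 19

initial block: 4^3 = 64
carve view 1 (along x, YZ-mask fill 7/16): 28 voxels remain
carve view 2 (along y, XZ-mask fill 9/16): 19 voxels remain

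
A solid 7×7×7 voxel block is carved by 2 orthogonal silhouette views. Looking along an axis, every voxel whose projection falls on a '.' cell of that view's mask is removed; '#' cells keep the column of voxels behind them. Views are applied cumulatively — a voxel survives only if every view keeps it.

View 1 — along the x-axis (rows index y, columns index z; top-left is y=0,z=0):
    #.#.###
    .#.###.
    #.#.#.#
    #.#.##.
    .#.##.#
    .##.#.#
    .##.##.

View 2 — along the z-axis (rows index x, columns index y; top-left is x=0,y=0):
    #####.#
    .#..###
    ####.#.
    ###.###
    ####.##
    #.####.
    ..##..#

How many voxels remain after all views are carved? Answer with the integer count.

full grid |V| = 343
after view 1 [x-axis, 29 of 49 cells solid] → remaining = 203
after view 2 [z-axis, 35 of 49 cells solid] → remaining = 145

|visual hull| = 145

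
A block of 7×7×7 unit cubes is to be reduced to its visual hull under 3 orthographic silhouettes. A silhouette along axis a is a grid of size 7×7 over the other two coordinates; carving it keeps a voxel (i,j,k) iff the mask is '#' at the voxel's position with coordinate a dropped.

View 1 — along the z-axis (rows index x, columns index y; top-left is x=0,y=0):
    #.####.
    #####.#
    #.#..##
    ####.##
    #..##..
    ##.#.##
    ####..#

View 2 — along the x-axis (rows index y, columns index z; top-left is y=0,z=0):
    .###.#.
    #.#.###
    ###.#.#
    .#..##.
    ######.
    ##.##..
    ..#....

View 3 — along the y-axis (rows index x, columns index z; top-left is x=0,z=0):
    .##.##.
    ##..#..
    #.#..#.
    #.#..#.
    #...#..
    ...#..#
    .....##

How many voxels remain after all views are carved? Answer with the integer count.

53 voxels

full grid |V| = 343
after view 1 [z-axis, 34 of 49 cells solid] → remaining = 238
after view 2 [x-axis, 28 of 49 cells solid] → remaining = 130
after view 3 [y-axis, 19 of 49 cells solid] → remaining = 53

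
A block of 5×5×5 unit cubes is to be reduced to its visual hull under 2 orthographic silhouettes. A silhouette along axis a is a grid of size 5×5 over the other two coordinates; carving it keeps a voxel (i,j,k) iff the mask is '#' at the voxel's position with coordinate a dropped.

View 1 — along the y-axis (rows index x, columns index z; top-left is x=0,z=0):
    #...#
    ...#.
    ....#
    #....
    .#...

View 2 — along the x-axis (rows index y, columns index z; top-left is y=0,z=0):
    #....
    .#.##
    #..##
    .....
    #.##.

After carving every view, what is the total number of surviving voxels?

before carving: 125 voxels (5×5×5)
after view 1 [y-axis, 6 of 25 cells solid] → remaining = 30
after view 2 [x-axis, 10 of 25 cells solid] → remaining = 14

remaining voxels: 14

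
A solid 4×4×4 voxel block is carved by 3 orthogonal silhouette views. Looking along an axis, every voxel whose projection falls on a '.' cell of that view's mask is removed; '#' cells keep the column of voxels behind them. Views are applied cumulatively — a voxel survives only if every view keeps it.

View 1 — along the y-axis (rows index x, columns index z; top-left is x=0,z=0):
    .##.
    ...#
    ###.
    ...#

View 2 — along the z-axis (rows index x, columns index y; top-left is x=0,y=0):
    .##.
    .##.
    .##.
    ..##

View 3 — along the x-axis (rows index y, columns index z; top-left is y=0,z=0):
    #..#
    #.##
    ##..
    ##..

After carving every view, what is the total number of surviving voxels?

7 voxels

start: 4×4×4 = 64 voxels
V1 y: intersect with XZ mask (7 set) -- 28 left
V2 z: intersect with XY mask (8 set) -- 14 left
V3 x: intersect with YZ mask (9 set) -- 7 left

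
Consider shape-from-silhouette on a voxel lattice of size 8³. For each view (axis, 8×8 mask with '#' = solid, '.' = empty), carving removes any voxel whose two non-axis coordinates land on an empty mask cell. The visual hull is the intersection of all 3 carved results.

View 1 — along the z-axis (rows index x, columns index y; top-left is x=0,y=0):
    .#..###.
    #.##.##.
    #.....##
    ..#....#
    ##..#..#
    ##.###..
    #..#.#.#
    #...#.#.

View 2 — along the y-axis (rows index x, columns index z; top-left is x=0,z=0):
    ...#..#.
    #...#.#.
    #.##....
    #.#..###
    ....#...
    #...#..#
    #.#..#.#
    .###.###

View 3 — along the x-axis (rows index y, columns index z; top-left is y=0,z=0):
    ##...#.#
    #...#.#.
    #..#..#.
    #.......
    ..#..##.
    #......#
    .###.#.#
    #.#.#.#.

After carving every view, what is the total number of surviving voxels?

initial block: 8^3 = 512
carve view 1 (along z, XY-mask fill 30/64): 240 voxels remain
carve view 2 (along y, XZ-mask fill 27/64): 95 voxels remain
carve view 3 (along x, YZ-mask fill 25/64): 46 voxels remain

46 voxels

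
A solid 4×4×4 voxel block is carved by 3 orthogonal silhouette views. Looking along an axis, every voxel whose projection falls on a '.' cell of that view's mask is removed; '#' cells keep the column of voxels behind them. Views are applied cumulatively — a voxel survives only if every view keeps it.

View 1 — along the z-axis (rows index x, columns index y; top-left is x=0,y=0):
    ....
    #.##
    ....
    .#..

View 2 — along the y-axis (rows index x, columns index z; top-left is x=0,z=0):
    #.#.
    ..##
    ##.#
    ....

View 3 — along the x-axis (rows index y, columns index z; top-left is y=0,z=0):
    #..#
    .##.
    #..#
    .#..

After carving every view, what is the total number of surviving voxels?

initial block: 4^3 = 64
  1. axis=2 (XY plane), |mask|=4  ⇒  voxels=16
  2. axis=1 (XZ plane), |mask|=7  ⇒  voxels=6
  3. axis=0 (YZ plane), |mask|=7  ⇒  voxels=2

|visual hull| = 2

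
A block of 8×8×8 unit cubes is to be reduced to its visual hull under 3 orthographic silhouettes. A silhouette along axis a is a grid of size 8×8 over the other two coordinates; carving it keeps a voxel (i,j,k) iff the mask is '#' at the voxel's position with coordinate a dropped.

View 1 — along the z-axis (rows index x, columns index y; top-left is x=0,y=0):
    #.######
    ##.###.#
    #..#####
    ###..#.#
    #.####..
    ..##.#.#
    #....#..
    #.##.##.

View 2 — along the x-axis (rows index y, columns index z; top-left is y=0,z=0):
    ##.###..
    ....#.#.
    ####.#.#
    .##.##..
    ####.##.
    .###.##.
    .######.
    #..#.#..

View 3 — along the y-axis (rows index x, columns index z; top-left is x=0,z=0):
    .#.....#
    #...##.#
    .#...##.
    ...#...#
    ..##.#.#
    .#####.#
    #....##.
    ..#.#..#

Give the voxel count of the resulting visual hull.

before carving: 512 voxels (8×8×8)
[1] z-view keeps 40 columns → grid now 320
[2] x-view keeps 37 columns → grid now 190
[3] y-view keeps 27 columns → grid now 78

remaining voxels: 78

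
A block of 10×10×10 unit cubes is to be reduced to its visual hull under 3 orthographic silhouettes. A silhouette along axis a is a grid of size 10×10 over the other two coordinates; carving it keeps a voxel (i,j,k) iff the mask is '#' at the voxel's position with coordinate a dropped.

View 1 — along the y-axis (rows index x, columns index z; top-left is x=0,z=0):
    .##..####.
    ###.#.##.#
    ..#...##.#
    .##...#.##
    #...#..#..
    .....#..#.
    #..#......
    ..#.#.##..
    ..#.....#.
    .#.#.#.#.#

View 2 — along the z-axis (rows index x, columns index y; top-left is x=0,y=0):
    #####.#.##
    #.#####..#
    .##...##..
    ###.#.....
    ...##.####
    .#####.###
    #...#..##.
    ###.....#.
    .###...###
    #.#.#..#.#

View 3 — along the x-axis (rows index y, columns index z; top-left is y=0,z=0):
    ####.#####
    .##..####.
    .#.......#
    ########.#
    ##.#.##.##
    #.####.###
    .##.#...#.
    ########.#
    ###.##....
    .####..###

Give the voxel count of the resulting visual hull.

before carving: 1000 voxels (10×10×10)
step 1: project along y, AND mask (40/100) → |grid| = 400
step 2: project along z, AND mask (56/100) → |grid| = 228
step 3: project along x, AND mask (66/100) → |grid| = 152

|visual hull| = 152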